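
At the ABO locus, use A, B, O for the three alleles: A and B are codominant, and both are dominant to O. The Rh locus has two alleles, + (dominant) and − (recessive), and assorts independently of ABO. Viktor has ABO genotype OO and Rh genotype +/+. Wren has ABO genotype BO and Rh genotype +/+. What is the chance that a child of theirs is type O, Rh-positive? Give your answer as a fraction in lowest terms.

ABO cross OO × BO → offspring phenotypes: 1/2 O, 1/2 B.
Rh cross +/+ × +/+ → 1 Rh+.
Independent loci: P(type O, Rh-positive) = 1/2 × 1 = 1/2.

1/2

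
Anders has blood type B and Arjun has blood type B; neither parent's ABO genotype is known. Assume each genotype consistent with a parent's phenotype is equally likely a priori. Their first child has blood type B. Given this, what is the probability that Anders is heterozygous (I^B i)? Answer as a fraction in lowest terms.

7/15

Possible genotypes: Anders ∈ {I^B I^B, I^B i}; Arjun ∈ {I^B I^B, I^B i}.
Weight each parental genotype pair by prior × P(type-B child):
  I^B I^B × I^B I^B: posterior weight 4/15.
  I^B I^B × I^B i: posterior weight 4/15.
  I^B i × I^B I^B: posterior weight 4/15.
  I^B i × I^B i: posterior weight 1/5.
Sum the posterior weight over pairs where Anders is I^B i: 7/15.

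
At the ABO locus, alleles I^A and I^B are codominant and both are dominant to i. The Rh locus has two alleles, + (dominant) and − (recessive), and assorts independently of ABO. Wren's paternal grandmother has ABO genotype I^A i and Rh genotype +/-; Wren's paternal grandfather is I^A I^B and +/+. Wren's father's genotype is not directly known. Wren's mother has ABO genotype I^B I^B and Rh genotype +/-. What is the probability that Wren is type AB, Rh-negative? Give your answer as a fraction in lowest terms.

1/16

Wren's father's ABO genotype from I^A i × I^A I^B: 1/4 I^A I^A, 1/4 I^A I^B, 1/4 I^A i, 1/4 I^B i.
Crossing each possibility with the mother I^B I^B and summing P(type AB): 1/4·1 + 1/4·1/2 + 1/4·1/2 + 1/4·0 = 1/2.
Similarly for Rh via the father's Rh distribution: P(Rh-) = 1/8.
Independent loci: 1/2 × 1/8 = 1/16.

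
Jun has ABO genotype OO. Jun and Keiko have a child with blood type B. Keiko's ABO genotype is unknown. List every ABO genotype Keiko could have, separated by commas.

For each candidate genotype of Keiko, check whether crossing it with OO can produce every observed child phenotype.
  AA → possible child types {A} ✗
  AB → possible child types {A, B} ✓
  AO → possible child types {O, A} ✗
  BB → possible child types {B} ✓
  BO → possible child types {O, B} ✓
  OO → possible child types {O} ✗

AB, BB, BO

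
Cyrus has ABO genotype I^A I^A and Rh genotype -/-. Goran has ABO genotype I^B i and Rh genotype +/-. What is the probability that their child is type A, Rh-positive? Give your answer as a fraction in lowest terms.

ABO cross I^A I^A × I^B i → offspring phenotypes: 1/2 A, 1/2 AB.
Rh cross -/- × +/- → 1/2 Rh+, 1/2 Rh-.
Independent loci: P(type A, Rh-positive) = 1/2 × 1/2 = 1/4.

1/4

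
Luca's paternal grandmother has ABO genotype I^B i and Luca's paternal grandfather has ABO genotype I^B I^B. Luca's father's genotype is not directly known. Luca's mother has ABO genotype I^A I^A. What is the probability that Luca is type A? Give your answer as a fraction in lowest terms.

Luca's father's ABO genotype from I^B i × I^B I^B: 1/2 I^B I^B, 1/2 I^B i.
Crossing each possibility with the mother I^A I^A and summing P(type A): 1/2·0 + 1/2·1/2 = 1/4.

1/4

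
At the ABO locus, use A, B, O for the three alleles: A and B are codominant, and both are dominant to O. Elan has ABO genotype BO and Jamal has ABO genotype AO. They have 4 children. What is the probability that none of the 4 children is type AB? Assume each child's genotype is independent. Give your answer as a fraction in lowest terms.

81/256

ABO cross BO × AO → 1/4 O, 1/4 A, 1/4 B, 1/4 AB.
So P(type AB) = 1/4 per child.
P(not type AB) = 3/4 for one child; (3/4)^4 = 81/256.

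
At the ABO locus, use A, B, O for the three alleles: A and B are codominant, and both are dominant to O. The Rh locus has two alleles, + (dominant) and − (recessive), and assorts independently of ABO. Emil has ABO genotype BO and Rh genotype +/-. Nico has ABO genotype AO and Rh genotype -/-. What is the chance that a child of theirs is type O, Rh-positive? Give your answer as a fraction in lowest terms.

ABO cross BO × AO → offspring phenotypes: 1/4 O, 1/4 A, 1/4 B, 1/4 AB.
Rh cross +/- × -/- → 1/2 Rh+, 1/2 Rh-.
Independent loci: P(type O, Rh-positive) = 1/4 × 1/2 = 1/8.

1/8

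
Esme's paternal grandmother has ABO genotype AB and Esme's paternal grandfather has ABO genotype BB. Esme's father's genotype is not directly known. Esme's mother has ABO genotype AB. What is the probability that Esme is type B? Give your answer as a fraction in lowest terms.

3/8

Esme's father's ABO genotype from AB × BB: 1/2 AB, 1/2 BB.
Crossing each possibility with the mother AB and summing P(type B): 1/2·1/4 + 1/2·1/2 = 3/8.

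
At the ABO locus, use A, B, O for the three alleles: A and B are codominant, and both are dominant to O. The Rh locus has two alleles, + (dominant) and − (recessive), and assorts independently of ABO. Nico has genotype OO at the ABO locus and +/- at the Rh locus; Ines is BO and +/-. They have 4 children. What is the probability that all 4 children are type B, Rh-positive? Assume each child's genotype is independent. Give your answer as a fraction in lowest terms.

ABO cross OO × BO → 1/2 O, 1/2 B.
Rh cross +/- × +/- → 3/4 Rh+, 1/4 Rh-; so P(type B, Rh-positive) = 1/2 × 3/4 = 3/8 per child.
All 4 independent: (3/8)^4 = 81/4096.

81/4096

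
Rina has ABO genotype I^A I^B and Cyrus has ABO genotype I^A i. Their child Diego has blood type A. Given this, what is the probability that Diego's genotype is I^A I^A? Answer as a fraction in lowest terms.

Cross I^A I^B × I^A i → 1/4 I^A I^A, 1/4 I^A I^B, 1/4 I^A i, 1/4 I^B i.
Type-A genotypes among offspring: I^A I^A (1/4), I^A i (1/4); total 1/2.
P(I^A I^A | type A) = (1/4) / (1/2) = 1/2.

1/2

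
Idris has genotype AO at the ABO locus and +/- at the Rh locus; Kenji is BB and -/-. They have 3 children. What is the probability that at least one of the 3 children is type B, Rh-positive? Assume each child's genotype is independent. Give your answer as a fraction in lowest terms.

37/64

ABO cross AO × BB → 1/2 B, 1/2 AB.
Rh cross +/- × -/- → 1/2 Rh+, 1/2 Rh-; so P(type B, Rh-positive) = 1/2 × 1/2 = 1/4 per child.
P(none) = (3/4)^3 = 27/64; P(at least one) = 1 − 27/64 = 37/64.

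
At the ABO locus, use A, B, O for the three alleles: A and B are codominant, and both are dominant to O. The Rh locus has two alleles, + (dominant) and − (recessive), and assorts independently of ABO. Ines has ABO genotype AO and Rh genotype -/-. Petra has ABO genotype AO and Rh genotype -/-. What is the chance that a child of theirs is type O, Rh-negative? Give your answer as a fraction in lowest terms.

1/4

ABO cross AO × AO → offspring phenotypes: 1/4 O, 3/4 A.
Rh cross -/- × -/- → 1 Rh-.
Independent loci: P(type O, Rh-negative) = 1/4 × 1 = 1/4.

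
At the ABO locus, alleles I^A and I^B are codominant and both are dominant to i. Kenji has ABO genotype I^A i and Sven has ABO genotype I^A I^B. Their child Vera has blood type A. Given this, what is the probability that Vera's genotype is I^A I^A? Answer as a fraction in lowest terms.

1/2

Cross I^A i × I^A I^B → 1/4 I^A I^A, 1/4 I^A I^B, 1/4 I^A i, 1/4 I^B i.
Type-A genotypes among offspring: I^A I^A (1/4), I^A i (1/4); total 1/2.
P(I^A I^A | type A) = (1/4) / (1/2) = 1/2.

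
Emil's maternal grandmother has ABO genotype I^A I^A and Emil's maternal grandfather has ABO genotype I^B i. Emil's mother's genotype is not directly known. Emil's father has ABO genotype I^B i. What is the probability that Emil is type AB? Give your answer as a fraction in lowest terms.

Emil's mother's ABO genotype from I^A I^A × I^B i: 1/2 I^A I^B, 1/2 I^A i.
Crossing each possibility with the father I^B i and summing P(type AB): 1/2·1/4 + 1/2·1/4 = 1/4.

1/4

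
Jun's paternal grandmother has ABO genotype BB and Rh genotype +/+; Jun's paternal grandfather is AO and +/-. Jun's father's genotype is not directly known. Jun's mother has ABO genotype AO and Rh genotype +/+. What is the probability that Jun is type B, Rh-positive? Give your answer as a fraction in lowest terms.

1/4

Jun's father's ABO genotype from BB × AO: 1/2 AB, 1/2 BO.
Crossing each possibility with the mother AO and summing P(type B): 1/2·1/4 + 1/2·1/4 = 1/4.
Similarly for Rh via the father's Rh distribution: P(Rh+) = 1.
Independent loci: 1/4 × 1 = 1/4.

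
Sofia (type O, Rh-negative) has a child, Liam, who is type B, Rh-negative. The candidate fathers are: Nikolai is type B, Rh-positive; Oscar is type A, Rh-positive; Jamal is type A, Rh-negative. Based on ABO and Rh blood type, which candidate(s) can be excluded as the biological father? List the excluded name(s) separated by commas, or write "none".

A candidate is excluded only if no genotype consistent with his phenotype could produce a type B, Rh-negative child with a type O, Rh-negative mother.
Oscar (type A, Rh+): no genotype consistent with that phenotype can produce a type-B Rh- child with a type-O mother.
Jamal (type A, Rh-): no genotype consistent with that phenotype can produce a type-B Rh- child with a type-O mother.

Oscar, Jamal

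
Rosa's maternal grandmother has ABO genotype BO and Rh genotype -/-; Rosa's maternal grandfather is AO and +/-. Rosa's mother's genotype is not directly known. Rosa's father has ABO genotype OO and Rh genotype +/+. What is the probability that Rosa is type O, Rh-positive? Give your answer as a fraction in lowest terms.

Rosa's mother's ABO genotype from BO × AO: 1/4 AB, 1/4 AO, 1/4 BO, 1/4 OO.
Crossing each possibility with the father OO and summing P(type O): 1/4·0 + 1/4·1/2 + 1/4·1/2 + 1/4·1 = 1/2.
Similarly for Rh via the mother's Rh distribution: P(Rh+) = 1.
Independent loci: 1/2 × 1 = 1/2.

1/2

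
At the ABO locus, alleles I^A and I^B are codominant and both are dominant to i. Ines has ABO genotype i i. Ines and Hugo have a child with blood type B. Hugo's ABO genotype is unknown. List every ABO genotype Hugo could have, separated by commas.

For each candidate genotype of Hugo, check whether crossing it with i i can produce every observed child phenotype.
  I^A I^A → possible child types {A} ✗
  I^A I^B → possible child types {A, B} ✓
  I^A i → possible child types {O, A} ✗
  I^B I^B → possible child types {B} ✓
  I^B i → possible child types {O, B} ✓
  i i → possible child types {O} ✗

I^A I^B, I^B I^B, I^B i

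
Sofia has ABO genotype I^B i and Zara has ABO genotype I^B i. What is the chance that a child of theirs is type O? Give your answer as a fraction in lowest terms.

ABO cross I^B i × I^B i → offspring phenotypes: 1/4 O, 3/4 B.
So P(type O) = 1/4.

1/4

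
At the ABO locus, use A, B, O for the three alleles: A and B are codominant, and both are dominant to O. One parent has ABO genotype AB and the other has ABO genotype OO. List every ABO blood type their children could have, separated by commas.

A, B

Gametes from AB × OO give offspring ABO genotypes AO, BO, i.e. phenotypes A, B.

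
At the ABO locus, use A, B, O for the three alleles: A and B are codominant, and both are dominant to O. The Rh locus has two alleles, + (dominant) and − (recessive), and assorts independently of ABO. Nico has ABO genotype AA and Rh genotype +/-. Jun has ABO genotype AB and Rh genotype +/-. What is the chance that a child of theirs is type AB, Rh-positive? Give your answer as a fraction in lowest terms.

ABO cross AA × AB → offspring phenotypes: 1/2 A, 1/2 AB.
Rh cross +/- × +/- → 3/4 Rh+, 1/4 Rh-.
Independent loci: P(type AB, Rh-positive) = 1/2 × 3/4 = 3/8.

3/8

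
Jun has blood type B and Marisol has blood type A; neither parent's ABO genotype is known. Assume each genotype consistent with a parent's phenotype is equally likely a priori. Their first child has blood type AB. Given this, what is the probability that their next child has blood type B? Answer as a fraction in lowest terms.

Possible genotypes: Jun ∈ {BB, BO}; Marisol ∈ {AA, AO}.
Weight each parental genotype pair by prior × P(type-AB child):
  BB × AA: posterior weight 4/9; P(next child type B) = 0.
  BB × AO: posterior weight 2/9; P(next child type B) = 1/2.
  BO × AA: posterior weight 2/9; P(next child type B) = 0.
  BO × AO: posterior weight 1/9; P(next child type B) = 1/4.
Weighted sum = 5/36.

5/36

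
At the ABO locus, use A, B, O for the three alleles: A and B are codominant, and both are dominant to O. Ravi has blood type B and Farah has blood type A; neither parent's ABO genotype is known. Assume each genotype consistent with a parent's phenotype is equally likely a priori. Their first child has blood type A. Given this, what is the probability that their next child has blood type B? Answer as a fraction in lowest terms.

Possible genotypes: Ravi ∈ {BB, BO}; Farah ∈ {AA, AO}.
Weight each parental genotype pair by prior × P(type-A child):
  BO × AA: posterior weight 2/3; P(next child type B) = 0.
  BO × AO: posterior weight 1/3; P(next child type B) = 1/4.
Weighted sum = 1/12.

1/12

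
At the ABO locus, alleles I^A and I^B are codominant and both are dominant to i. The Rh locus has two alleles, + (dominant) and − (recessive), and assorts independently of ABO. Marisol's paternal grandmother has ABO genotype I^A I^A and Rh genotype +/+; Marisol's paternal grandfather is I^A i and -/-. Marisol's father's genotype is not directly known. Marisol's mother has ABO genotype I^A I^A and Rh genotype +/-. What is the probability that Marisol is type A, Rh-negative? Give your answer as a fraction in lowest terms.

1/4

Marisol's father's ABO genotype from I^A I^A × I^A i: 1/2 I^A I^A, 1/2 I^A i.
Crossing each possibility with the mother I^A I^A and summing P(type A): 1/2·1 + 1/2·1 = 1.
Similarly for Rh via the father's Rh distribution: P(Rh-) = 1/4.
Independent loci: 1 × 1/4 = 1/4.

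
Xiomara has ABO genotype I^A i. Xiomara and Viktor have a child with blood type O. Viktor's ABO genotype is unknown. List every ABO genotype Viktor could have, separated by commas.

For each candidate genotype of Viktor, check whether crossing it with I^A i can produce every observed child phenotype.
  I^A I^A → possible child types {A} ✗
  I^A I^B → possible child types {A, B, AB} ✗
  I^A i → possible child types {O, A} ✓
  I^B I^B → possible child types {B, AB} ✗
  I^B i → possible child types {O, A, B, AB} ✓
  i i → possible child types {O, A} ✓

I^A i, I^B i, i i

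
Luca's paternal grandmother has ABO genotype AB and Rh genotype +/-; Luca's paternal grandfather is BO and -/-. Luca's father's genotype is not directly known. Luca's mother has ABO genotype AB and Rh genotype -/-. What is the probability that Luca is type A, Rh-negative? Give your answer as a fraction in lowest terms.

3/16

Luca's father's ABO genotype from AB × BO: 1/4 AB, 1/4 AO, 1/4 BB, 1/4 BO.
Crossing each possibility with the mother AB and summing P(type A): 1/4·1/4 + 1/4·1/2 + 1/4·0 + 1/4·1/4 = 1/4.
Similarly for Rh via the father's Rh distribution: P(Rh-) = 3/4.
Independent loci: 1/4 × 3/4 = 3/16.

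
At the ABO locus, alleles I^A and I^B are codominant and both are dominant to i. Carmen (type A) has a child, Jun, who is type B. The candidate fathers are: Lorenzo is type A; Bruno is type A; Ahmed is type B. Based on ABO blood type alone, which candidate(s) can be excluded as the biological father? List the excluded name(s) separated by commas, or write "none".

Lorenzo, Bruno

A candidate is excluded only if no genotype consistent with his phenotype could produce a type B child with a type A mother.
Lorenzo (type A): no genotype consistent with that phenotype can produce a type-B child with a type-A mother.
Bruno (type A): no genotype consistent with that phenotype can produce a type-B child with a type-A mother.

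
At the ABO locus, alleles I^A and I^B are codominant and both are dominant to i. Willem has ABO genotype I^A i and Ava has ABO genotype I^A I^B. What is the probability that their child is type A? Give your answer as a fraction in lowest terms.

1/2

ABO cross I^A i × I^A I^B → offspring phenotypes: 1/2 A, 1/4 B, 1/4 AB.
So P(type A) = 1/2.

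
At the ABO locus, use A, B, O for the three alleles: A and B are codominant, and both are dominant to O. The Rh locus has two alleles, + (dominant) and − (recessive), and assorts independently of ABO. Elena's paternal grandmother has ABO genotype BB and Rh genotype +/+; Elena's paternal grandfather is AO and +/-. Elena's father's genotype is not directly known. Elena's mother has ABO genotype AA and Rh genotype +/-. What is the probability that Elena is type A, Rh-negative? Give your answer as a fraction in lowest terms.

1/16

Elena's father's ABO genotype from BB × AO: 1/2 AB, 1/2 BO.
Crossing each possibility with the mother AA and summing P(type A): 1/2·1/2 + 1/2·1/2 = 1/2.
Similarly for Rh via the father's Rh distribution: P(Rh-) = 1/8.
Independent loci: 1/2 × 1/8 = 1/16.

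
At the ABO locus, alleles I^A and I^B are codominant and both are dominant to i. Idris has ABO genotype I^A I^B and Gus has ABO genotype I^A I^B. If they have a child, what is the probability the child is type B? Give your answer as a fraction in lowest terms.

ABO cross I^A I^B × I^A I^B → offspring phenotypes: 1/4 A, 1/4 B, 1/2 AB.
So P(type B) = 1/4.

1/4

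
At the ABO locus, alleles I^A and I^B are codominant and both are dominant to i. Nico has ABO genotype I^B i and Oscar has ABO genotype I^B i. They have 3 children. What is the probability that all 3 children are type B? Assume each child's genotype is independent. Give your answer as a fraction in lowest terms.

ABO cross I^B i × I^B i → 1/4 O, 3/4 B.
So P(type B) = 3/4 per child.
All 3 independent: (3/4)^3 = 27/64.

27/64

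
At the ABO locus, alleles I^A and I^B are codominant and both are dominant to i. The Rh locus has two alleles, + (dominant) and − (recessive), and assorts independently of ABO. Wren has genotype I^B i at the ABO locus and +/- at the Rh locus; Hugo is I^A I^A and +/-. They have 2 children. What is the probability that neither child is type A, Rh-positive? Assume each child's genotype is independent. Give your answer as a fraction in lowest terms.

25/64

ABO cross I^B i × I^A I^A → 1/2 A, 1/2 AB.
Rh cross +/- × +/- → 3/4 Rh+, 1/4 Rh-; so P(type A, Rh-positive) = 1/2 × 3/4 = 3/8 per child.
P(not type A, Rh-positive) = 5/8 for one child; (5/8)^2 = 25/64.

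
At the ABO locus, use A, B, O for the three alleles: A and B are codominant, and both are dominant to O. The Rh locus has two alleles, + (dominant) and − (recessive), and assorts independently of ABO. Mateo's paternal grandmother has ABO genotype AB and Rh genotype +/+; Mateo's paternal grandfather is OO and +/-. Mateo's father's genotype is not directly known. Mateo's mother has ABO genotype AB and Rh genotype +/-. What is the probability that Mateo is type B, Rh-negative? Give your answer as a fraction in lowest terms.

Mateo's father's ABO genotype from AB × OO: 1/2 AO, 1/2 BO.
Crossing each possibility with the mother AB and summing P(type B): 1/2·1/4 + 1/2·1/2 = 3/8.
Similarly for Rh via the father's Rh distribution: P(Rh-) = 1/8.
Independent loci: 3/8 × 1/8 = 3/64.

3/64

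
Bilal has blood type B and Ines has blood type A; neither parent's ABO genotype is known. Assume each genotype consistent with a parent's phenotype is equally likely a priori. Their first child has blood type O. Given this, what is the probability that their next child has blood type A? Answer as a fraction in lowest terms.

1/4

Possible genotypes: Bilal ∈ {BB, BO}; Ines ∈ {AA, AO}.
Weight each parental genotype pair by prior × P(type-O child):
  BO × AO: posterior weight 1; P(next child type A) = 1/4.
Weighted sum = 1/4.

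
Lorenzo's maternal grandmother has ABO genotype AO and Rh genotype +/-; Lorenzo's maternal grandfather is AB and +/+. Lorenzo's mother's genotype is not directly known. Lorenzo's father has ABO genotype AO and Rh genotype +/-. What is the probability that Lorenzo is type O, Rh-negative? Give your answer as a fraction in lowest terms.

Lorenzo's mother's ABO genotype from AO × AB: 1/4 AA, 1/4 AB, 1/4 AO, 1/4 BO.
Crossing each possibility with the father AO and summing P(type O): 1/4·0 + 1/4·0 + 1/4·1/4 + 1/4·1/4 = 1/8.
Similarly for Rh via the mother's Rh distribution: P(Rh-) = 1/8.
Independent loci: 1/8 × 1/8 = 1/64.

1/64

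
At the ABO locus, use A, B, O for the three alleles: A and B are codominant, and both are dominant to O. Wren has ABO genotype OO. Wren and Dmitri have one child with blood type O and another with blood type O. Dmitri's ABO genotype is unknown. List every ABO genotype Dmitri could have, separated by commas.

AO, BO, OO

For each candidate genotype of Dmitri, check whether crossing it with OO can produce every observed child phenotype.
  AA → possible child types {A} ✗
  AB → possible child types {A, B} ✗
  AO → possible child types {O, A} ✓
  BB → possible child types {B} ✗
  BO → possible child types {O, B} ✓
  OO → possible child types {O} ✓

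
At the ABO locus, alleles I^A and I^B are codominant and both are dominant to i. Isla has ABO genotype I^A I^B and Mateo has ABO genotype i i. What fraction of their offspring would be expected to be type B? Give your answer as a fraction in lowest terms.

ABO cross I^A I^B × i i → offspring phenotypes: 1/2 A, 1/2 B.
So P(type B) = 1/2.

1/2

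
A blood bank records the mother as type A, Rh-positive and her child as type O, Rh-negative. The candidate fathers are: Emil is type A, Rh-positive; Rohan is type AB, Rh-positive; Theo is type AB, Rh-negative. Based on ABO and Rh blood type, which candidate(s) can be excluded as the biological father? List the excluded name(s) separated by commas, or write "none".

A candidate is excluded only if no genotype consistent with his phenotype could produce a type O, Rh-negative child with a type A, Rh-positive mother.
Rohan (type AB, Rh+): no genotype consistent with that phenotype can produce a type-O Rh- child with a type-A mother.
Theo (type AB, Rh-): no genotype consistent with that phenotype can produce a type-O Rh- child with a type-A mother.

Rohan, Theo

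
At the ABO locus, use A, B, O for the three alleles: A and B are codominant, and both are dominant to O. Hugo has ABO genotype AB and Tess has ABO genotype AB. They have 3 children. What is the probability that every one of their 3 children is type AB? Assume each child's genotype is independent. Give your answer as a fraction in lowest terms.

ABO cross AB × AB → 1/4 A, 1/4 B, 1/2 AB.
So P(type AB) = 1/2 per child.
All 3 independent: (1/2)^3 = 1/8.

1/8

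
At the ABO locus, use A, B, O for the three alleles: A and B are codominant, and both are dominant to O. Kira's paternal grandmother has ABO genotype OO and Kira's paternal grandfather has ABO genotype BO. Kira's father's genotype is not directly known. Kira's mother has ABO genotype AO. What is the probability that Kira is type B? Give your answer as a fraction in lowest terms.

Kira's father's ABO genotype from OO × BO: 1/2 BO, 1/2 OO.
Crossing each possibility with the mother AO and summing P(type B): 1/2·1/4 + 1/2·0 = 1/8.

1/8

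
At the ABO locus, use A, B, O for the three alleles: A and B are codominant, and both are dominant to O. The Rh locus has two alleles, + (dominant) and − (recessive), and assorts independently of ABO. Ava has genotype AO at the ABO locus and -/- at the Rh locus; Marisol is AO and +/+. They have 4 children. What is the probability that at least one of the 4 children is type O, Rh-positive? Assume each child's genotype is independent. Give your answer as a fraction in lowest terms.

175/256

ABO cross AO × AO → 1/4 O, 3/4 A.
Rh cross -/- × +/+ → 1 Rh+; so P(type O, Rh-positive) = 1/4 × 1 = 1/4 per child.
P(none) = (3/4)^4 = 81/256; P(at least one) = 1 − 81/256 = 175/256.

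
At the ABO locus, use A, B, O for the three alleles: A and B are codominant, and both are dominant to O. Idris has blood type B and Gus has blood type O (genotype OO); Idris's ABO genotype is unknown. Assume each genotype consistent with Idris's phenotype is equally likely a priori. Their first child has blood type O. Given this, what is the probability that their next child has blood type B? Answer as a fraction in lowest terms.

Possible genotypes: Idris ∈ {BB, BO}; Gus ∈ {OO}.
Weight each parental genotype pair by prior × P(type-O child):
  BO × OO: posterior weight 1; P(next child type B) = 1/2.
Weighted sum = 1/2.

1/2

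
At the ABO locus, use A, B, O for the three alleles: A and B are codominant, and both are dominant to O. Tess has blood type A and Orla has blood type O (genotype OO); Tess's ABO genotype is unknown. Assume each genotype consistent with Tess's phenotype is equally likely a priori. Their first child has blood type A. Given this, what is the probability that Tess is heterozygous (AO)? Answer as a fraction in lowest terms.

Possible genotypes: Tess ∈ {AA, AO}; Orla ∈ {OO}.
Weight each parental genotype pair by prior × P(type-A child):
  AA × OO: posterior weight 2/3.
  AO × OO: posterior weight 1/3.
Sum the posterior weight over pairs where Tess is AO: 1/3.

1/3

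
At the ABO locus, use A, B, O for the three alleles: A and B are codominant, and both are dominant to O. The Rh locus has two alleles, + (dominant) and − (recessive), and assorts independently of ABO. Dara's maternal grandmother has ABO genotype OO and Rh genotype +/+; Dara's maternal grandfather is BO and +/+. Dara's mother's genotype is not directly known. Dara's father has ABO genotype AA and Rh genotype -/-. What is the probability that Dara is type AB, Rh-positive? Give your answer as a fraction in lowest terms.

1/4

Dara's mother's ABO genotype from OO × BO: 1/2 BO, 1/2 OO.
Crossing each possibility with the father AA and summing P(type AB): 1/2·1/2 + 1/2·0 = 1/4.
Similarly for Rh via the mother's Rh distribution: P(Rh+) = 1.
Independent loci: 1/4 × 1 = 1/4.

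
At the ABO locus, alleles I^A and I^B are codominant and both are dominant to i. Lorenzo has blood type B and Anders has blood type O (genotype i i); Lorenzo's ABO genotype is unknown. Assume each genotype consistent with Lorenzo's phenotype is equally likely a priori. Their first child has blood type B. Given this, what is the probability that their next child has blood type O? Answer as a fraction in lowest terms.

1/6

Possible genotypes: Lorenzo ∈ {I^B I^B, I^B i}; Anders ∈ {i i}.
Weight each parental genotype pair by prior × P(type-B child):
  I^B I^B × i i: posterior weight 2/3; P(next child type O) = 0.
  I^B i × i i: posterior weight 1/3; P(next child type O) = 1/2.
Weighted sum = 1/6.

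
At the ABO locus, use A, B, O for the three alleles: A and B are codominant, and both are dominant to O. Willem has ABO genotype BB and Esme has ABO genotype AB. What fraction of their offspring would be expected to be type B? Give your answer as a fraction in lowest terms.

ABO cross BB × AB → offspring phenotypes: 1/2 B, 1/2 AB.
So P(type B) = 1/2.

1/2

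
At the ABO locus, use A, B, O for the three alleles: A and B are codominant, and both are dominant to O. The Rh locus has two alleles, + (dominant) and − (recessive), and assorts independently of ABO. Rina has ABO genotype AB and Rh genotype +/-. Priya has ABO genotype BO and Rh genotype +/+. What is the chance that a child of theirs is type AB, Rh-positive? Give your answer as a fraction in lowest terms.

1/4

ABO cross AB × BO → offspring phenotypes: 1/4 A, 1/2 B, 1/4 AB.
Rh cross +/- × +/+ → 1 Rh+.
Independent loci: P(type AB, Rh-positive) = 1/4 × 1 = 1/4.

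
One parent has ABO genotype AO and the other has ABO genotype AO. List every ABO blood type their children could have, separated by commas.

Gametes from AO × AO give offspring ABO genotypes AA, AO, OO, i.e. phenotypes O, A.

O, A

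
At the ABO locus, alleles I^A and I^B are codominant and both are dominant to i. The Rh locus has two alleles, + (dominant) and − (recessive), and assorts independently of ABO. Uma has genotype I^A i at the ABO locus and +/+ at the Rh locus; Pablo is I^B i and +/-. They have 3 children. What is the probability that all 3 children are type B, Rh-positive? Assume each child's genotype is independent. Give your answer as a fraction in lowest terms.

1/64

ABO cross I^A i × I^B i → 1/4 O, 1/4 A, 1/4 B, 1/4 AB.
Rh cross +/+ × +/- → 1 Rh+; so P(type B, Rh-positive) = 1/4 × 1 = 1/4 per child.
All 3 independent: (1/4)^3 = 1/64.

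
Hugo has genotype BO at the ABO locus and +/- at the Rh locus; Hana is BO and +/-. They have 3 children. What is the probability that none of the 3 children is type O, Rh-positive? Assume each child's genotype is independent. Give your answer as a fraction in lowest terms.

ABO cross BO × BO → 1/4 O, 3/4 B.
Rh cross +/- × +/- → 3/4 Rh+, 1/4 Rh-; so P(type O, Rh-positive) = 1/4 × 3/4 = 3/16 per child.
P(not type O, Rh-positive) = 13/16 for one child; (13/16)^3 = 2197/4096.

2197/4096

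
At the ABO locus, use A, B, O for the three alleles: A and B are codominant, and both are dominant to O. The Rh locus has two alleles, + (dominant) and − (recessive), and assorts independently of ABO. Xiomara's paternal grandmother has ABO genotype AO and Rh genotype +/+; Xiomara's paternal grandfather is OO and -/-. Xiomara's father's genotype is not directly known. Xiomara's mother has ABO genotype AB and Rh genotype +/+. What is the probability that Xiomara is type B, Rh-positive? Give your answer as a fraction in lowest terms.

3/8

Xiomara's father's ABO genotype from AO × OO: 1/2 AO, 1/2 OO.
Crossing each possibility with the mother AB and summing P(type B): 1/2·1/4 + 1/2·1/2 = 3/8.
Similarly for Rh via the father's Rh distribution: P(Rh+) = 1.
Independent loci: 3/8 × 1 = 3/8.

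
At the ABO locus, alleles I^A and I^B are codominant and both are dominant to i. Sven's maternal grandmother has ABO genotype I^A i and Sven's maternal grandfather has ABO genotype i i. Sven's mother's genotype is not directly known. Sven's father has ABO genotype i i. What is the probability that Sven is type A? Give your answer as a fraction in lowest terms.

Sven's mother's ABO genotype from I^A i × i i: 1/2 I^A i, 1/2 i i.
Crossing each possibility with the father i i and summing P(type A): 1/2·1/2 + 1/2·0 = 1/4.

1/4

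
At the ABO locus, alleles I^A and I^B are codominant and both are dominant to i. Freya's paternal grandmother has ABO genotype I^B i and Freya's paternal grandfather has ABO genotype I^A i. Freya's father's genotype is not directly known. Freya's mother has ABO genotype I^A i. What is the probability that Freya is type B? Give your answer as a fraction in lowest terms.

Freya's father's ABO genotype from I^B i × I^A i: 1/4 I^A I^B, 1/4 I^A i, 1/4 I^B i, 1/4 i i.
Crossing each possibility with the mother I^A i and summing P(type B): 1/4·1/4 + 1/4·0 + 1/4·1/4 + 1/4·0 = 1/8.

1/8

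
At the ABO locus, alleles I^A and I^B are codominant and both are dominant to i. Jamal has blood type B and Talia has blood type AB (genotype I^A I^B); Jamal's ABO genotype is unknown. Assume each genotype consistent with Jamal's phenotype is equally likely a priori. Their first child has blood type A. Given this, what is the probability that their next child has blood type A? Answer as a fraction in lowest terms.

1/4

Possible genotypes: Jamal ∈ {I^B I^B, I^B i}; Talia ∈ {I^A I^B}.
Weight each parental genotype pair by prior × P(type-A child):
  I^B i × I^A I^B: posterior weight 1; P(next child type A) = 1/4.
Weighted sum = 1/4.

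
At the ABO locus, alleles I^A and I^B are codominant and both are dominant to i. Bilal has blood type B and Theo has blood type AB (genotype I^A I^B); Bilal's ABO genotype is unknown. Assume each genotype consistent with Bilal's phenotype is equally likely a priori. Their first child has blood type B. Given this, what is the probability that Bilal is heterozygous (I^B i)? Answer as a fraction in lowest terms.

1/2

Possible genotypes: Bilal ∈ {I^B I^B, I^B i}; Theo ∈ {I^A I^B}.
Weight each parental genotype pair by prior × P(type-B child):
  I^B I^B × I^A I^B: posterior weight 1/2.
  I^B i × I^A I^B: posterior weight 1/2.
Sum the posterior weight over pairs where Bilal is I^B i: 1/2.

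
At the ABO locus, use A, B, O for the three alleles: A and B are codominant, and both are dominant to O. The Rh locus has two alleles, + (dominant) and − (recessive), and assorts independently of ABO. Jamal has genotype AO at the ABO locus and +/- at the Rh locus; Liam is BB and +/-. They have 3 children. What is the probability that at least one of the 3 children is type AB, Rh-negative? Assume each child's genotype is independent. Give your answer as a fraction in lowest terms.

ABO cross AO × BB → 1/2 B, 1/2 AB.
Rh cross +/- × +/- → 3/4 Rh+, 1/4 Rh-; so P(type AB, Rh-negative) = 1/2 × 1/4 = 1/8 per child.
P(none) = (7/8)^3 = 343/512; P(at least one) = 1 − 343/512 = 169/512.

169/512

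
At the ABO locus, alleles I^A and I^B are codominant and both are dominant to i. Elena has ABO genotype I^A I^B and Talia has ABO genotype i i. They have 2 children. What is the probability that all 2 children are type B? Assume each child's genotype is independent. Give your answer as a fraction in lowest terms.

ABO cross I^A I^B × i i → 1/2 A, 1/2 B.
So P(type B) = 1/2 per child.
All 2 independent: (1/2)^2 = 1/4.

1/4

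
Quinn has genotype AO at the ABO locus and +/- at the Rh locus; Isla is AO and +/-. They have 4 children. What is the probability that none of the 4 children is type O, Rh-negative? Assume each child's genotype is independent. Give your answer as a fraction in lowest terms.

ABO cross AO × AO → 1/4 O, 3/4 A.
Rh cross +/- × +/- → 3/4 Rh+, 1/4 Rh-; so P(type O, Rh-negative) = 1/4 × 1/4 = 1/16 per child.
P(not type O, Rh-negative) = 15/16 for one child; (15/16)^4 = 50625/65536.

50625/65536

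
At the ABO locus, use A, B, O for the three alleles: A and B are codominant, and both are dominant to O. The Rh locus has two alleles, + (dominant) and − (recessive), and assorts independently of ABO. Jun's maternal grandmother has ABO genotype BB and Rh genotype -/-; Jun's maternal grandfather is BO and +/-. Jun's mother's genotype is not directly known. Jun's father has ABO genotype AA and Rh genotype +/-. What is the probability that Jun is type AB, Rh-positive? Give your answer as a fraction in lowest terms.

Jun's mother's ABO genotype from BB × BO: 1/2 BB, 1/2 BO.
Crossing each possibility with the father AA and summing P(type AB): 1/2·1 + 1/2·1/2 = 3/4.
Similarly for Rh via the mother's Rh distribution: P(Rh+) = 5/8.
Independent loci: 3/4 × 5/8 = 15/32.

15/32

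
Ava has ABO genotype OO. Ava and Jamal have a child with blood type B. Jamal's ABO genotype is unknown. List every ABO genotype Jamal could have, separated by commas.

For each candidate genotype of Jamal, check whether crossing it with OO can produce every observed child phenotype.
  AA → possible child types {A} ✗
  AB → possible child types {A, B} ✓
  AO → possible child types {O, A} ✗
  BB → possible child types {B} ✓
  BO → possible child types {O, B} ✓
  OO → possible child types {O} ✗

AB, BB, BO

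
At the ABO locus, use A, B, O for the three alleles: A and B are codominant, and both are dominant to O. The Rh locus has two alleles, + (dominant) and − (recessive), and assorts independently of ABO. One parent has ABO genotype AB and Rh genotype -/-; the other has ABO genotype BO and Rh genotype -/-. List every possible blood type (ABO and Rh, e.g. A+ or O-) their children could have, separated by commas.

Gametes from AB × BO give offspring ABO genotypes AB, AO, BB, BO, i.e. phenotypes A, B, AB.
Rh cross -/- × -/- → phenotypes Rh-.
Combining independently: A-, B-, AB-.

A-, B-, AB-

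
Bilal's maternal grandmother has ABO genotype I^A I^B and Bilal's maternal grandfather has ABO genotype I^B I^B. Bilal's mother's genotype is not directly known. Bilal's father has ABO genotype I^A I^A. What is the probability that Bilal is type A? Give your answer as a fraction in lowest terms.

Bilal's mother's ABO genotype from I^A I^B × I^B I^B: 1/2 I^A I^B, 1/2 I^B I^B.
Crossing each possibility with the father I^A I^A and summing P(type A): 1/2·1/2 + 1/2·0 = 1/4.

1/4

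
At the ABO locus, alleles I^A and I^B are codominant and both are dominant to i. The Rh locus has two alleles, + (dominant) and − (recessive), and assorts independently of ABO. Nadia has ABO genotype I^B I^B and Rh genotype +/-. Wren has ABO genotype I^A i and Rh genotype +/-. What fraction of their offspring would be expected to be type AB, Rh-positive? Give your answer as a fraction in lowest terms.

ABO cross I^B I^B × I^A i → offspring phenotypes: 1/2 B, 1/2 AB.
Rh cross +/- × +/- → 3/4 Rh+, 1/4 Rh-.
Independent loci: P(type AB, Rh-positive) = 1/2 × 3/4 = 3/8.

3/8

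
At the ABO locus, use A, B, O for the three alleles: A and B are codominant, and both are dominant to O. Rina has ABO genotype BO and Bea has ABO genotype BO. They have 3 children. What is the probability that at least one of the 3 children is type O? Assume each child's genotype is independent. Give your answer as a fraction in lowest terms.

37/64

ABO cross BO × BO → 1/4 O, 3/4 B.
So P(type O) = 1/4 per child.
P(none) = (3/4)^3 = 27/64; P(at least one) = 1 − 27/64 = 37/64.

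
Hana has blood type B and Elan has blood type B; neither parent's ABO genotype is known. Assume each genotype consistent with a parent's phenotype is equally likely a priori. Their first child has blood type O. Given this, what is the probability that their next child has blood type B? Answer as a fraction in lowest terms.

3/4

Possible genotypes: Hana ∈ {I^B I^B, I^B i}; Elan ∈ {I^B I^B, I^B i}.
Weight each parental genotype pair by prior × P(type-O child):
  I^B i × I^B i: posterior weight 1; P(next child type B) = 3/4.
Weighted sum = 3/4.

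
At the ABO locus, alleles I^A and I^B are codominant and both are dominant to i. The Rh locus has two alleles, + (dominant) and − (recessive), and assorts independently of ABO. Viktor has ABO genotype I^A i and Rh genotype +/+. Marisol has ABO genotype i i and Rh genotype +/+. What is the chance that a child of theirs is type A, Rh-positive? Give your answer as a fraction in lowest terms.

ABO cross I^A i × i i → offspring phenotypes: 1/2 O, 1/2 A.
Rh cross +/+ × +/+ → 1 Rh+.
Independent loci: P(type A, Rh-positive) = 1/2 × 1 = 1/2.

1/2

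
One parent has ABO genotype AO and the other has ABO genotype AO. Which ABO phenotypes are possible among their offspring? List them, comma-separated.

Gametes from AO × AO give offspring ABO genotypes AA, AO, OO, i.e. phenotypes O, A.

O, A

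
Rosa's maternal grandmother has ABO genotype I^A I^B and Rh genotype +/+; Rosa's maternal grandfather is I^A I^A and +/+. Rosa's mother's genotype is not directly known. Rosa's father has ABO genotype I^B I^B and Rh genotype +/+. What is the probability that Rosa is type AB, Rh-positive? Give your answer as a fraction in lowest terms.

3/4

Rosa's mother's ABO genotype from I^A I^B × I^A I^A: 1/2 I^A I^A, 1/2 I^A I^B.
Crossing each possibility with the father I^B I^B and summing P(type AB): 1/2·1 + 1/2·1/2 = 3/4.
Similarly for Rh via the mother's Rh distribution: P(Rh+) = 1.
Independent loci: 3/4 × 1 = 3/4.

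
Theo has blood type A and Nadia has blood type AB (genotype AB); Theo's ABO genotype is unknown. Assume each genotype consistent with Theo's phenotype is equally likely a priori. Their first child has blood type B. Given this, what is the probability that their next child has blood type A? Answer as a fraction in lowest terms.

Possible genotypes: Theo ∈ {AA, AO}; Nadia ∈ {AB}.
Weight each parental genotype pair by prior × P(type-B child):
  AO × AB: posterior weight 1; P(next child type A) = 1/2.
Weighted sum = 1/2.

1/2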